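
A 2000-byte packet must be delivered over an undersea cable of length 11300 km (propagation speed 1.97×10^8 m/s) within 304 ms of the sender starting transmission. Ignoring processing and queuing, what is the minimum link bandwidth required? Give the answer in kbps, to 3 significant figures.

L = 16000 bits.
Propagation delay = 11300000 / 197000000 = 57.3604 ms.
Transmission budget = 304 − 57.3604 = 246.64 ms.
R ≥ L / t_tx = 16000 bits / 0.24664 s = 64.9 kbps.

64.9 kbps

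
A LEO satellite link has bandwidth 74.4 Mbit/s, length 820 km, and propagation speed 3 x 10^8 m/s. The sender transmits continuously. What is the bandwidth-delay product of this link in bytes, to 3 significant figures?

Propagation delay = 820000 / 300000000 = 0.00273333 s.
BDP = R × t_prop = 74400000 × 0.00273333 = 203360 bits.
In bytes: 203360/8 = 25400 bytes.

25400 bytes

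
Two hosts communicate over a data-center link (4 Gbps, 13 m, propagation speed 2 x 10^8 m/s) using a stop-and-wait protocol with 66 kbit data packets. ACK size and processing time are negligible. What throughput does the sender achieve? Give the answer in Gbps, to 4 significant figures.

3.969 Gbps

t_tx = L/R = 66000/4000000000 = 1.65e-05 s.
t_prop = 13/200000000 = 6.5e-08 s; RTT = 1.3e-07 s.
Cycle = t_tx + RTT = 1.663e-05 s.
Throughput = L / cycle = 66000 / 1.663e-05 = 3.969 Gbps.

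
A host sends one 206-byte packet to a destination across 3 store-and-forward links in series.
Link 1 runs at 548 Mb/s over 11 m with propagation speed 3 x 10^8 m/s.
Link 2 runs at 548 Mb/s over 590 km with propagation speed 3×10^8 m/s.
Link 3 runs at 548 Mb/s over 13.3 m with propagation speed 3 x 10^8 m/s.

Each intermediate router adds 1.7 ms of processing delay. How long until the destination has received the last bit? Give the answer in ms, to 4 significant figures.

5.376 ms

L = 206 × 8 = 1648 bits.
Transmission delay per hop = L/R = 1648/548000000 = 0.0030073 ms; 3 hops → 0.0090219 ms.
Propagation delays (d/s per hop): 3.66667e-05, 1.96667, 4.43333e-05 ms; sum = 1.96675 ms.
Processing at 2 router(s): 2 × 1.7 ms = 3.4 ms.
End-to-end = 5.376 ms.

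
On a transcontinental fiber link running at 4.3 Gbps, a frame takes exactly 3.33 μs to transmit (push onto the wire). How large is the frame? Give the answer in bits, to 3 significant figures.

14300 bits

L = R × t_tx = 4300000000 b/s × 3.33e-06 s = 14319 bits.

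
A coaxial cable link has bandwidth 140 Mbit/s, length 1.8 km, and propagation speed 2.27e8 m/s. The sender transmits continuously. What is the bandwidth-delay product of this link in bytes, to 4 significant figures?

138.8 bytes

Propagation delay = 1800 / 227000000 = 7.92952e-06 s.
BDP = R × t_prop = 140000000 × 7.92952e-06 = 1110.13 bits.
In bytes: 1110.13/8 = 138.8 bytes.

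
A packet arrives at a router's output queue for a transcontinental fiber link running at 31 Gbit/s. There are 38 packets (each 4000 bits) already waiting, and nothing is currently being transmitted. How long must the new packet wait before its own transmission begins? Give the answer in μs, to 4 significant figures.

4.903 μs

Each queued packet: L/R = 4000/31000000000 = 0.129032 μs.
38 queued → 4.90323 μs.
Queuing delay = 4.903 μs.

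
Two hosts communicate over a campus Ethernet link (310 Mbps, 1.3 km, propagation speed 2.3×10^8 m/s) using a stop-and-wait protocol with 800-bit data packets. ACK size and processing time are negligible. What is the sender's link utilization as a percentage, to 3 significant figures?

t_tx = L/R = 800/310000000 = 2.58065e-06 s.
t_prop = 1300/2.3e+08 = 5.65217e-06 s; RTT = 1.13043e-05 s.
Cycle = t_tx + RTT = 1.3885e-05 s.
Utilization = t_tx / cycle = 2.58065e-06/1.3885e-05 = 18.6 %.

18.6 %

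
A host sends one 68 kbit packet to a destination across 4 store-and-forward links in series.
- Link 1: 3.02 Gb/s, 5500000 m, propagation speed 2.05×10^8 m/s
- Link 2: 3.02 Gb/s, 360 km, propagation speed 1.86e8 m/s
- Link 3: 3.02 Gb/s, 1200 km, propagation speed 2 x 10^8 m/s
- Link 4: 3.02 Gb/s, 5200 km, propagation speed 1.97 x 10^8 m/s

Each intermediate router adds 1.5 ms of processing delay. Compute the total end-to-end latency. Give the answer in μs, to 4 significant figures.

65750 μs

L = 68000 bits.
Transmission delay per hop = L/R = 68000/3020000000 = 22.5166 μs; 4 hops → 90.0662 μs.
Propagation delays (d/s per hop): 26829.3, 1935.48, 6000, 26395.9 μs; sum = 61160.7 μs.
Processing at 3 router(s): 3 × 1.5 ms = 4500 μs.
End-to-end = 65750 μs.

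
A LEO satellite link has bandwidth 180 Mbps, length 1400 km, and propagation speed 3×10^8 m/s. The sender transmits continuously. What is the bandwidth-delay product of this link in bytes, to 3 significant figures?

Propagation delay = 1400000 / 300000000 = 0.00466667 s.
BDP = R × t_prop = 180000000 × 0.00466667 = 840000 bits.
In bytes: 840000/8 = 105000 bytes.

105000 bytes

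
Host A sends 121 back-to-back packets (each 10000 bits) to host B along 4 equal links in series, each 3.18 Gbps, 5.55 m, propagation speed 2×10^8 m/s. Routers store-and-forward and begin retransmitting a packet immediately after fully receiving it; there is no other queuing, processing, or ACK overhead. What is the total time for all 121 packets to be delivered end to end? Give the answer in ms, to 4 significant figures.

Per-hop transmission t_tx = L/R = 10000/3180000000 = 0.00314465 ms.
Per-hop propagation t_prop = 5.55/200000000 = 2.775e-05 ms.
Pipeline fill: first packet needs 4·t_tx to clear all hops; remaining 120 packets each add one t_tx.
Total = (4+121-1)·t_tx + 4·t_prop = 124·0.00314465 + 4·2.775e-05 = 0.3900 ms.

0.3900 ms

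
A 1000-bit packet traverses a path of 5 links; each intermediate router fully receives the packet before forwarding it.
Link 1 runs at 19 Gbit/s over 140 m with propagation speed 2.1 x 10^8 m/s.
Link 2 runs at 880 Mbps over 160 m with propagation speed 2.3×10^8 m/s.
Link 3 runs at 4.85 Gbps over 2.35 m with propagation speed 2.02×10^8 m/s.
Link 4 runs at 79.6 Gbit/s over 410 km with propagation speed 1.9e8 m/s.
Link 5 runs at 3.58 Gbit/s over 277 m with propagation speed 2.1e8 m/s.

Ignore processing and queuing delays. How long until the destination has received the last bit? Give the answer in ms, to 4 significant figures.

2.162 ms

Transmission delays (L/R per hop): 5.26316e-05, 0.00113636, 0.000206186, 1.25628e-05, 0.00027933 ms; sum = 0.00168707 ms.
Propagation delays (d/s per hop): 0.000666667, 0.000695652, 1.16337e-05, 2.15789, 0.00131905 ms; sum = 2.16059 ms.
End-to-end = 2.162 ms.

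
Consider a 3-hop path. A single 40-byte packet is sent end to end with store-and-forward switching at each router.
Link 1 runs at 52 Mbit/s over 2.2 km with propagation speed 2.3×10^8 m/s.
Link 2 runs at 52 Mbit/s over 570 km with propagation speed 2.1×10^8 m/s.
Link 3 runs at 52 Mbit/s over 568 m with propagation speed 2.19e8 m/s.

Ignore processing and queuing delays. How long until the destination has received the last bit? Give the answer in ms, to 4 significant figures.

L = 40 × 8 = 320 bits.
Transmission delay per hop = L/R = 320/52000000 = 0.00615385 ms; 3 hops → 0.0184615 ms.
Propagation delays (d/s per hop): 0.00956522, 2.71429, 0.00259361 ms; sum = 2.72644 ms.
End-to-end = 2.745 ms.

2.745 ms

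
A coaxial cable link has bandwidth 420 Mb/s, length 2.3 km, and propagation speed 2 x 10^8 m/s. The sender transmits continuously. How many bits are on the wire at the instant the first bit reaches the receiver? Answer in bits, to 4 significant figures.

4830 bits

Propagation delay = 2300 / 200000000 = 1.15e-05 s.
BDP = R × t_prop = 420000000 × 1.15e-05 = 4830 bits.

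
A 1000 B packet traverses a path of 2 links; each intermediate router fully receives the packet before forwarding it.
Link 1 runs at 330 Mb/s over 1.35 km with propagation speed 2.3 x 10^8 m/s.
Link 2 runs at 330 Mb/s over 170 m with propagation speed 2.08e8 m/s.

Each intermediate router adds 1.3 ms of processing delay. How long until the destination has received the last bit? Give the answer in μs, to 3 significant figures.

L = 1000 × 8 = 8000 bits.
Transmission delay per hop = L/R = 8000/330000000 = 24.2424 μs; 2 hops → 48.4848 μs.
Propagation delays (d/s per hop): 5.86957, 0.817308 μs; sum = 6.68687 μs.
Processing at 1 router(s): 1 × 1.3 ms = 1300 μs.
End-to-end = 1360 μs.

1360 μs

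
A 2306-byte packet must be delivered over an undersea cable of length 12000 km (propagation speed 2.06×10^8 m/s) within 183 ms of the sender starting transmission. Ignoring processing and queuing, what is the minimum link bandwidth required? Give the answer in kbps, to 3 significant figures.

L = 18448 bits.
Propagation delay = 12000000 / 206000000 = 58.2524 ms.
Transmission budget = 183 − 58.2524 = 124.748 ms.
R ≥ L / t_tx = 18448 bits / 0.124748 s = 148 kbps.

148 kbps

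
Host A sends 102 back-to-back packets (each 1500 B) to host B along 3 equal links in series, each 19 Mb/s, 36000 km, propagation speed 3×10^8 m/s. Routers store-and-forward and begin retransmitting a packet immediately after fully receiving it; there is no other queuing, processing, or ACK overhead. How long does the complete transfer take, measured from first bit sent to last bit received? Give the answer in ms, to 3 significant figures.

Per-hop transmission t_tx = L/R = 12000/19000000 = 0.631579 ms.
Per-hop propagation t_prop = 36000000/300000000 = 120 ms.
Pipeline fill: first packet needs 3·t_tx to clear all hops; remaining 101 packets each add one t_tx.
Total = (3+102-1)·t_tx + 3·t_prop = 104·0.631579 + 3·120 = 426 ms.

426 ms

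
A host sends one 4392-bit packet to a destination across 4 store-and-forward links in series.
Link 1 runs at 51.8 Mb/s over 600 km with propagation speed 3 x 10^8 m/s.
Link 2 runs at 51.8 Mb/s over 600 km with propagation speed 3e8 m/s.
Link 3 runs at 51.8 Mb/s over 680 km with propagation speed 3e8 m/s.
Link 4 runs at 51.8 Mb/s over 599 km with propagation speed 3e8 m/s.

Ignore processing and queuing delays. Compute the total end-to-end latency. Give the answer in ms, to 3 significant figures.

Transmission delay per hop = L/R = 4392/51800000 = 0.0847876 ms; 4 hops → 0.339151 ms.
Propagation delays (d/s per hop): 2, 2, 2.26667, 1.99667 ms; sum = 8.26333 ms.
End-to-end = 8.60 ms.

8.60 ms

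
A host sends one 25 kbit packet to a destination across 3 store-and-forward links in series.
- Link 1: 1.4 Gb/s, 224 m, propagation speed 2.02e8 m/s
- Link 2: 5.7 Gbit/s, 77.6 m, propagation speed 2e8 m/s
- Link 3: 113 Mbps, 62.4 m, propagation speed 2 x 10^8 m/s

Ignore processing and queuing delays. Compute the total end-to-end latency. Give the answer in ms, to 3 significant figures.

L = 25000 bits.
Transmission delays (L/R per hop): 0.0178571, 0.00438596, 0.221239 ms; sum = 0.243482 ms.
Propagation delays (d/s per hop): 0.00110891, 0.000388, 0.000312 ms; sum = 0.00180891 ms.
End-to-end = 0.245 ms.

0.245 ms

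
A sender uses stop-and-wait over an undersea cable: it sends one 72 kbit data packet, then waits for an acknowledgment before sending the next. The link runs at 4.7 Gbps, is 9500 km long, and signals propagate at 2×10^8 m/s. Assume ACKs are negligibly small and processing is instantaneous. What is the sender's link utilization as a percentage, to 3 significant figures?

t_tx = L/R = 72000/4700000000 = 1.53191e-05 s.
t_prop = 9500000/200000000 = 0.0475 s; RTT = 0.095 s.
Cycle = t_tx + RTT = 0.0950153 s.
Utilization = t_tx / cycle = 1.53191e-05/0.0950153 = 0.0161 %.

0.0161 %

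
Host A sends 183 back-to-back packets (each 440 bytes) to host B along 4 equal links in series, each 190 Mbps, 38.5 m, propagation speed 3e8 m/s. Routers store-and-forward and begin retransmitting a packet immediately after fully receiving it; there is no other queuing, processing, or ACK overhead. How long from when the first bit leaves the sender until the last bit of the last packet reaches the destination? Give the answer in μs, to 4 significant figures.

Per-hop transmission t_tx = L/R = 3520/190000000 = 18.5263 μs.
Per-hop propagation t_prop = 38.5/300000000 = 0.128333 μs.
Pipeline fill: first packet needs 4·t_tx to clear all hops; remaining 182 packets each add one t_tx.
Total = (4+183-1)·t_tx + 4·t_prop = 186·18.5263 + 4·0.128333 = 3446 μs.

3446 μs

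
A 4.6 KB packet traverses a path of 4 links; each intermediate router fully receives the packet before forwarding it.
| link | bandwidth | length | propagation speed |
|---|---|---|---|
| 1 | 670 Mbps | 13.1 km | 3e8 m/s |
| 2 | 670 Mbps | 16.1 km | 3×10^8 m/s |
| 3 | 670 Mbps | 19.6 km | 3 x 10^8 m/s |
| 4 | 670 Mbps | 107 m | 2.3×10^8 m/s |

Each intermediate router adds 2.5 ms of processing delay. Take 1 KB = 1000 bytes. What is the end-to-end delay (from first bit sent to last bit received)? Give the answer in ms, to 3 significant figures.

L = 36800 bits.
Transmission delay per hop = L/R = 36800/670000000 = 0.0549254 ms; 4 hops → 0.219701 ms.
Propagation delays (d/s per hop): 0.0436667, 0.0536667, 0.0653333, 0.000465217 ms; sum = 0.163132 ms.
Processing at 3 router(s): 3 × 2.5 ms = 7.5 ms.
End-to-end = 7.88 ms.

7.88 ms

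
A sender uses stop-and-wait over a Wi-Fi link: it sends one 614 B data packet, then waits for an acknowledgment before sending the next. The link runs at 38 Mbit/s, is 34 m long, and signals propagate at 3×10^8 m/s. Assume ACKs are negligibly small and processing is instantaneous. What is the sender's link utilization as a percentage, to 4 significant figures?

99.82 %

t_tx = L/R = 4912/38000000 = 0.000129263 s.
t_prop = 34/300000000 = 1.13333e-07 s; RTT = 2.26667e-07 s.
Cycle = t_tx + RTT = 0.00012949 s.
Utilization = t_tx / cycle = 0.000129263/0.00012949 = 99.82 %.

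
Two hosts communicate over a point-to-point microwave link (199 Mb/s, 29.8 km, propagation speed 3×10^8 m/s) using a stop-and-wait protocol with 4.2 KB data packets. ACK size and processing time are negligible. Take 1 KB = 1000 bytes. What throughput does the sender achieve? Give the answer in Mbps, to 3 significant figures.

t_tx = L/R = 33600/199000000 = 0.000168844 s.
t_prop = 29800/300000000 = 9.93333e-05 s; RTT = 0.000198667 s.
Cycle = t_tx + RTT = 0.000367511 s.
Throughput = L / cycle = 33600 / 0.000367511 = 91.4 Mbps.

91.4 Mbps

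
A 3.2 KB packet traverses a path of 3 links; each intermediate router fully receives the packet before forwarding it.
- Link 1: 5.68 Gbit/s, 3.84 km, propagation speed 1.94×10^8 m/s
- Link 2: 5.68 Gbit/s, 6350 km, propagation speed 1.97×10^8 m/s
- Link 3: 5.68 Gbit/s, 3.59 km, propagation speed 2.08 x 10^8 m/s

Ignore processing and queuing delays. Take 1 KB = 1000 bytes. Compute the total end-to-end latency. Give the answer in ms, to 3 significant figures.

L = 25600 bits.
Transmission delay per hop = L/R = 25600/5680000000 = 0.00450704 ms; 3 hops → 0.0135211 ms.
Propagation delays (d/s per hop): 0.0197938, 32.2335, 0.0172596 ms; sum = 32.2706 ms.
End-to-end = 32.3 ms.

32.3 ms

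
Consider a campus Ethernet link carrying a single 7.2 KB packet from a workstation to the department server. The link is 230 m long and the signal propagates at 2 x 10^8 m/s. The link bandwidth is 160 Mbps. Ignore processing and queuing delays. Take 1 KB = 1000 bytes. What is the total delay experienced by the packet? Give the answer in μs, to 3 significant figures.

361 μs

L = 57600 bits.
Transmission delay = L/R = 57600 / 160000000 = 360 μs.
Propagation delay = d/s = 230 m / 200000000 m/s = 1.15 μs.
Total = 361 μs.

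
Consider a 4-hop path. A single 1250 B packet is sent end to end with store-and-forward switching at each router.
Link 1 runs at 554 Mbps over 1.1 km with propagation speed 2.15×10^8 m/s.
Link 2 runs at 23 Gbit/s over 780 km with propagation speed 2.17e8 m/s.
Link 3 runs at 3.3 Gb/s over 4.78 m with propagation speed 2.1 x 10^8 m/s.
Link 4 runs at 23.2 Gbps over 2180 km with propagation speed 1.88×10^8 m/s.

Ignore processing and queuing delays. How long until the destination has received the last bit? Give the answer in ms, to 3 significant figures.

15.2 ms

L = 1250 × 8 = 10000 bits.
Transmission delays (L/R per hop): 0.0180505, 0.000434783, 0.0030303, 0.000431034 ms; sum = 0.0219467 ms.
Propagation delays (d/s per hop): 0.00511628, 3.59447, 2.27619e-05, 11.5957 ms; sum = 15.1954 ms.
End-to-end = 15.2 ms.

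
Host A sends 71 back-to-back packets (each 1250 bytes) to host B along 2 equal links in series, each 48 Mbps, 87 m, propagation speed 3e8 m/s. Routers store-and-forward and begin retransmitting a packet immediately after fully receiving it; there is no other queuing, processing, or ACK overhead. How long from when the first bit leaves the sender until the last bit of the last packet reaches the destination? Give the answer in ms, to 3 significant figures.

Per-hop transmission t_tx = L/R = 10000/48000000 = 0.208333 ms.
Per-hop propagation t_prop = 87/300000000 = 0.00029 ms.
Pipeline fill: first packet needs 2·t_tx to clear all hops; remaining 70 packets each add one t_tx.
Total = (2+71-1)·t_tx + 2·t_prop = 72·0.208333 + 2·0.00029 = 15.0 ms.

15.0 ms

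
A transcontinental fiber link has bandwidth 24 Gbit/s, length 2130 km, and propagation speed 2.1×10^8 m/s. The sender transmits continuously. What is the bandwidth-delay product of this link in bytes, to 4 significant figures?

30430000 bytes

Propagation delay = 2130000 / 210000000 = 0.0101429 s.
BDP = R × t_prop = 24000000000 × 0.0101429 = 243429000 bits.
In bytes: 243429000/8 = 30430000 bytes.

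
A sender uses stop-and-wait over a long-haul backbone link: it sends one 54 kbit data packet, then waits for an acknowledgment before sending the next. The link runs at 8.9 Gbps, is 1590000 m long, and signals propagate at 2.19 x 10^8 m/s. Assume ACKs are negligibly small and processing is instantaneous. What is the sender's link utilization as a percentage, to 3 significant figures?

0.0418 %

t_tx = L/R = 54000/8900000000 = 6.06742e-06 s.
t_prop = 1590000/219000000 = 0.00726027 s; RTT = 0.0145205 s.
Cycle = t_tx + RTT = 0.0145266 s.
Utilization = t_tx / cycle = 6.06742e-06/0.0145266 = 0.0418 %.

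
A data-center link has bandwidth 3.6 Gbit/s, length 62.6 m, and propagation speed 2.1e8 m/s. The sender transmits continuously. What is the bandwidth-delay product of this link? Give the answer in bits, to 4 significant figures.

1073 bits

Propagation delay = 62.6 / 210000000 = 2.98095e-07 s.
BDP = R × t_prop = 3600000000 × 2.98095e-07 = 1073.14 bits.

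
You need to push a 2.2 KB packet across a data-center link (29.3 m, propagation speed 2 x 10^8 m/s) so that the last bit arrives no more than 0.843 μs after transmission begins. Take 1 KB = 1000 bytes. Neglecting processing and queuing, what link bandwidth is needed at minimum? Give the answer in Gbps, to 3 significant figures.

L = 17600 bits.
Propagation delay = 29.3 / 200000000 = 0.1465 μs.
Transmission budget = 0.843 − 0.1465 = 0.6965 μs.
R ≥ L / t_tx = 17600 bits / 6.965e-07 s = 25.3 Gbps.

25.3 Gbps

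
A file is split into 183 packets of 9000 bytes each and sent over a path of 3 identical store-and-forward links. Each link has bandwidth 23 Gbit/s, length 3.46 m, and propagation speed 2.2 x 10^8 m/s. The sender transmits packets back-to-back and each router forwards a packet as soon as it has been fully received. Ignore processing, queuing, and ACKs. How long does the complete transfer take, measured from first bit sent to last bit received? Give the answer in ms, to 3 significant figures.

0.579 ms

Per-hop transmission t_tx = L/R = 72000/23000000000 = 0.00313043 ms.
Per-hop propagation t_prop = 3.46/2.2e+08 = 1.57273e-05 ms.
Pipeline fill: first packet needs 3·t_tx to clear all hops; remaining 182 packets each add one t_tx.
Total = (3+183-1)·t_tx + 3·t_prop = 185·0.00313043 + 3·1.57273e-05 = 0.579 ms.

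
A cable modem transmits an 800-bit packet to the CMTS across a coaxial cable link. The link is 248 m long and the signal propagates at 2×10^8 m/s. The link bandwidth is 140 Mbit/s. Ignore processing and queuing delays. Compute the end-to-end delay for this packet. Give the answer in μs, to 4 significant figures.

6.954 μs

Transmission delay = L/R = 800 / 140000000 = 5.71429 μs.
Propagation delay = d/s = 248 m / 200000000 m/s = 1.24 μs.
Total = 6.954 μs.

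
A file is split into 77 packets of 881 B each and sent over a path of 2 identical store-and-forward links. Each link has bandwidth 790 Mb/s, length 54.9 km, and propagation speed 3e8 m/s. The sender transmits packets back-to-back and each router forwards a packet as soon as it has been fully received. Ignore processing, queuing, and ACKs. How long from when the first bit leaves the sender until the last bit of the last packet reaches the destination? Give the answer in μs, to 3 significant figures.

1060 μs

Per-hop transmission t_tx = L/R = 7048/790000000 = 8.92152 μs.
Per-hop propagation t_prop = 54900/300000000 = 183 μs.
Pipeline fill: first packet needs 2·t_tx to clear all hops; remaining 76 packets each add one t_tx.
Total = (2+77-1)·t_tx + 2·t_prop = 78·8.92152 + 2·183 = 1060 μs.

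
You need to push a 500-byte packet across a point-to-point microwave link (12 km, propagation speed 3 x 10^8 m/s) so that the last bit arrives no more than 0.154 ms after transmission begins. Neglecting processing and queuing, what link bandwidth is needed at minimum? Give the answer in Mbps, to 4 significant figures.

35.09 Mbps

L = 4000 bits.
Propagation delay = 12000 / 300000000 = 0.04 ms.
Transmission budget = 0.154 − 0.04 = 0.114 ms.
R ≥ L / t_tx = 4000 bits / 0.000114 s = 35.09 Mbps.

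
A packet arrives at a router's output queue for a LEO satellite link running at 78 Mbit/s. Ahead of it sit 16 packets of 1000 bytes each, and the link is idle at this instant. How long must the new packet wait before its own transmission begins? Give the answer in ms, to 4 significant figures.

Each queued packet: L/R = 8000/78000000 = 0.102564 ms.
16 queued → 1.64103 ms.
Queuing delay = 1.641 ms.

1.641 ms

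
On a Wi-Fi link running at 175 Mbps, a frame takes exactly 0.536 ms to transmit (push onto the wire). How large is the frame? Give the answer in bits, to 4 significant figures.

93800 bits

L = R × t_tx = 175000000 b/s × 0.000536 s = 93800 bits.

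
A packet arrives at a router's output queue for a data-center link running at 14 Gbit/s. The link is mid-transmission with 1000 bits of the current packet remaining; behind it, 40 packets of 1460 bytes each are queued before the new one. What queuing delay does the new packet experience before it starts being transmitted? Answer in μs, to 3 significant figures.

Each queued packet: L/R = 11680/14000000000 = 0.834286 μs.
40 queued → 33.3714 μs.
Plus remaining 1000 bits of current packet: 0.0714286 μs.
Queuing delay = 33.4 μs.

33.4 μs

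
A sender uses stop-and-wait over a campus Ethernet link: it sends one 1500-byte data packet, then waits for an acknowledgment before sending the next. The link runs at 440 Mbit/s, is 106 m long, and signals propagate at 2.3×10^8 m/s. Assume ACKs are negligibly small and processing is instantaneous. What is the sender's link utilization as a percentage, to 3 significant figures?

96.7 %

t_tx = L/R = 12000/440000000 = 2.72727e-05 s.
t_prop = 106/2.3e+08 = 4.6087e-07 s; RTT = 9.21739e-07 s.
Cycle = t_tx + RTT = 2.81945e-05 s.
Utilization = t_tx / cycle = 2.72727e-05/2.81945e-05 = 96.7 %.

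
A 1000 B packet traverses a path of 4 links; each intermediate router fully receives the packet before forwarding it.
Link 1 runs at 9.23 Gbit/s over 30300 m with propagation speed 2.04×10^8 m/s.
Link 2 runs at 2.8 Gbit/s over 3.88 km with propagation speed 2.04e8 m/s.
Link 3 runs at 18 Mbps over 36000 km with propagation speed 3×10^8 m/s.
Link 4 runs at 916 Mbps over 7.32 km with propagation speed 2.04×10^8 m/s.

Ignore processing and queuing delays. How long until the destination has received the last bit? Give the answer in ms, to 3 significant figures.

121 ms

L = 1000 × 8 = 8000 bits.
Transmission delays (L/R per hop): 0.000866739, 0.00285714, 0.444444, 0.00873362 ms; sum = 0.456902 ms.
Propagation delays (d/s per hop): 0.148529, 0.0190196, 120, 0.0358824 ms; sum = 120.203 ms.
End-to-end = 121 ms.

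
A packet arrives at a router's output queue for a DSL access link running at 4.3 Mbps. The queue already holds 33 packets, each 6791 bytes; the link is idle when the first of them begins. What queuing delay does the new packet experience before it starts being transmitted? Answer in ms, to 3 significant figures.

417 ms

Each queued packet: L/R = 54328/4300000 = 12.6344 ms.
33 queued → 416.936 ms.
Queuing delay = 417 ms.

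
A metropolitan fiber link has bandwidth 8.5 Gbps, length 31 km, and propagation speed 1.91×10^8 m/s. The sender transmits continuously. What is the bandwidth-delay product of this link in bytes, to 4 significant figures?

Propagation delay = 31000 / 191000000 = 0.000162304 s.
BDP = R × t_prop = 8500000000 × 0.000162304 = 1379580 bits.
In bytes: 1379580/8 = 172400 bytes.

172400 bytes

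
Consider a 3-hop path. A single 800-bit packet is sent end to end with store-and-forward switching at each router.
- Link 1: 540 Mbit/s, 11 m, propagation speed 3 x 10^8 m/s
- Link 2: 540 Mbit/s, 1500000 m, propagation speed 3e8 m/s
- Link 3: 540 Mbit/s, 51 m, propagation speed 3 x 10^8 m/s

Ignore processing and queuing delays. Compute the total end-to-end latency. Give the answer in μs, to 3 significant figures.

5000 μs

Transmission delay per hop = L/R = 800/540000000 = 1.48148 μs; 3 hops → 4.44444 μs.
Propagation delays (d/s per hop): 0.0366667, 5000, 0.17 μs; sum = 5000.21 μs.
End-to-end = 5000 μs.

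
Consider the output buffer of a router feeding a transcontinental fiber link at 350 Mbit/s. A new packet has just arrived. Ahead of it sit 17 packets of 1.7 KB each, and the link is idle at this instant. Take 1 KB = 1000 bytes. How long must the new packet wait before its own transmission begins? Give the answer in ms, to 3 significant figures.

Each queued packet: L/R = 13600/350000000 = 0.0388571 ms.
17 queued → 0.660571 ms.
Queuing delay = 0.661 ms.

0.661 ms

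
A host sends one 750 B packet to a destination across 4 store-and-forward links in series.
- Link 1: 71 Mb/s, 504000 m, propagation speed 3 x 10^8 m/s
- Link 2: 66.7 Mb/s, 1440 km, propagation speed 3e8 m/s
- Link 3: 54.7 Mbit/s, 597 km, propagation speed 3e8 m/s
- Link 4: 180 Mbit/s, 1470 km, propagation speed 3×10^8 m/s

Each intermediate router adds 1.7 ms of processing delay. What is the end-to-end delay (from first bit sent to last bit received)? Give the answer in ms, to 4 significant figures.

18.79 ms

L = 750 × 8 = 6000 bits.
Transmission delays (L/R per hop): 0.084507, 0.089955, 0.109689, 0.0333333 ms; sum = 0.317485 ms.
Propagation delays (d/s per hop): 1.68, 4.8, 1.99, 4.9 ms; sum = 13.37 ms.
Processing at 3 router(s): 3 × 1.7 ms = 5.1 ms.
End-to-end = 18.79 ms.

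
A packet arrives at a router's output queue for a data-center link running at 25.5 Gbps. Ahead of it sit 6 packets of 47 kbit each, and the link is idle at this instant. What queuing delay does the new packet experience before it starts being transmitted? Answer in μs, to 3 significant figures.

Each queued packet: L/R = 47000/25500000000 = 1.84314 μs.
6 queued → 11.0588 μs.
Queuing delay = 11.1 μs.

11.1 μs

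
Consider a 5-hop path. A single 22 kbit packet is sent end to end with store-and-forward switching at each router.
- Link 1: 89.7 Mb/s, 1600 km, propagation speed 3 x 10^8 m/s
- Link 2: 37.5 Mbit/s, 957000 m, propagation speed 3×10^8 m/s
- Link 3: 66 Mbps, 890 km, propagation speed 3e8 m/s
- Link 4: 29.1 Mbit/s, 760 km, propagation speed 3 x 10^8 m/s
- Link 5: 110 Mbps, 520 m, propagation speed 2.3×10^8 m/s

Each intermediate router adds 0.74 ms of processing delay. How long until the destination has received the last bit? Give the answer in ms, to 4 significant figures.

19.11 ms

L = 22000 bits.
Transmission delays (L/R per hop): 0.245262, 0.586667, 0.333333, 0.756014, 0.2 ms; sum = 2.12128 ms.
Propagation delays (d/s per hop): 5.33333, 3.19, 2.96667, 2.53333, 0.00226087 ms; sum = 14.0256 ms.
Processing at 4 router(s): 4 × 0.74 ms = 2.96 ms.
End-to-end = 19.11 ms.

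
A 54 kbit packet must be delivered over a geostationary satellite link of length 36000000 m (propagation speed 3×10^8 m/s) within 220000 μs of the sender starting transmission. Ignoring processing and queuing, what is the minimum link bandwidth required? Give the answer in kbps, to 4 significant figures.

Propagation delay = 36000000 / 300000000 = 120000 μs.
Transmission budget = 220000 − 120000 = 100000 μs.
R ≥ L / t_tx = 54000 bits / 0.1 s = 540.0 kbps.

540.0 kbps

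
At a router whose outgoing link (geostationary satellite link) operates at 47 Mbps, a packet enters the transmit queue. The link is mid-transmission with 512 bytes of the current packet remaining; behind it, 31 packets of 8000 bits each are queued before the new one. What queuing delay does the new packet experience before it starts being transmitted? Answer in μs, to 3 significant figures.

5360 μs

Each queued packet: L/R = 8000/47000000 = 170.213 μs.
31 queued → 5276.6 μs.
Plus remaining 4096 bits of current packet: 87.1489 μs.
Queuing delay = 5360 μs.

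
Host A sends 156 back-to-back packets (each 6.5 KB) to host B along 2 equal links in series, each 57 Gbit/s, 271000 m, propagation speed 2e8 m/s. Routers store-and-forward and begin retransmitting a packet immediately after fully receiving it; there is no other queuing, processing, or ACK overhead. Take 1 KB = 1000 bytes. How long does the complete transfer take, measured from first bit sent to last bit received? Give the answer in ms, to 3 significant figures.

2.85 ms

Per-hop transmission t_tx = L/R = 52000/57000000000 = 0.000912281 ms.
Per-hop propagation t_prop = 271000/200000000 = 1.355 ms.
Pipeline fill: first packet needs 2·t_tx to clear all hops; remaining 155 packets each add one t_tx.
Total = (2+156-1)·t_tx + 2·t_prop = 157·0.000912281 + 2·1.355 = 2.85 ms.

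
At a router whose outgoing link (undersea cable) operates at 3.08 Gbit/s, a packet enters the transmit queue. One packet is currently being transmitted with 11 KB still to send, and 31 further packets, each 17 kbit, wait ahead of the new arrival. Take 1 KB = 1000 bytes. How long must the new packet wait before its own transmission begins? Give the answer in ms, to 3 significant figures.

0.200 ms

Each queued packet: L/R = 17000/3080000000 = 0.00551948 ms.
31 queued → 0.171104 ms.
Plus remaining 88000 bits of current packet: 0.0285714 ms.
Queuing delay = 0.200 ms.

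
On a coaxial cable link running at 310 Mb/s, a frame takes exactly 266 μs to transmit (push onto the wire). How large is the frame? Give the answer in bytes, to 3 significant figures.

10300 bytes

L = R × t_tx = 310000000 b/s × 0.000266 s = 82460 bits.
In bytes: 82460 / 8 = 10300 bytes.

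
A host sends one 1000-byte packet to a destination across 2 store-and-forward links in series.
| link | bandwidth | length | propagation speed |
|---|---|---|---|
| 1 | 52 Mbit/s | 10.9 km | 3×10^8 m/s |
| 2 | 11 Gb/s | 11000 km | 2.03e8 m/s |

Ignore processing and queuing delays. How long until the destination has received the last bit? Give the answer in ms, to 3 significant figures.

54.4 ms

L = 1000 × 8 = 8000 bits.
Transmission delays (L/R per hop): 0.153846, 0.000727273 ms; sum = 0.154573 ms.
Propagation delays (d/s per hop): 0.0363333, 54.1872 ms; sum = 54.2235 ms.
End-to-end = 54.4 ms.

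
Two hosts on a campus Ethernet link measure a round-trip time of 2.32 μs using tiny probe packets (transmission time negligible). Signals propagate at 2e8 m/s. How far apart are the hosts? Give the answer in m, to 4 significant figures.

One-way propagation = RTT/2 = 1.16 μs.
d = s × t = 200000000 × 1.16e-06 = 232.0 m.

232.0 m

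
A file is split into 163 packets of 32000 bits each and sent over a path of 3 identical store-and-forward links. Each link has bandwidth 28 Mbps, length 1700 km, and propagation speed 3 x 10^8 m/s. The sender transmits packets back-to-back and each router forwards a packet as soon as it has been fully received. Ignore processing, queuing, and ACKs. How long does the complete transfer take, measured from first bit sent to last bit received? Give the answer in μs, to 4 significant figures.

205600 μs

Per-hop transmission t_tx = L/R = 32000/28000000 = 1142.86 μs.
Per-hop propagation t_prop = 1700000/300000000 = 5666.67 μs.
Pipeline fill: first packet needs 3·t_tx to clear all hops; remaining 162 packets each add one t_tx.
Total = (3+163-1)·t_tx + 3·t_prop = 165·1142.86 + 3·5666.67 = 205600 μs.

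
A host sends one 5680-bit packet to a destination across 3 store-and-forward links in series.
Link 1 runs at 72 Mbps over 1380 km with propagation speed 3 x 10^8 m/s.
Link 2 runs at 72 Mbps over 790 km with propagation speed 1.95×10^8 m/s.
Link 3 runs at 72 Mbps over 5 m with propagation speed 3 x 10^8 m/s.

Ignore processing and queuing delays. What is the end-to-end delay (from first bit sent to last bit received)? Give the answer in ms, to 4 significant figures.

Transmission delay per hop = L/R = 5680/72000000 = 0.0788889 ms; 3 hops → 0.236667 ms.
Propagation delays (d/s per hop): 4.6, 4.05128, 1.66667e-05 ms; sum = 8.6513 ms.
End-to-end = 8.888 ms.

8.888 ms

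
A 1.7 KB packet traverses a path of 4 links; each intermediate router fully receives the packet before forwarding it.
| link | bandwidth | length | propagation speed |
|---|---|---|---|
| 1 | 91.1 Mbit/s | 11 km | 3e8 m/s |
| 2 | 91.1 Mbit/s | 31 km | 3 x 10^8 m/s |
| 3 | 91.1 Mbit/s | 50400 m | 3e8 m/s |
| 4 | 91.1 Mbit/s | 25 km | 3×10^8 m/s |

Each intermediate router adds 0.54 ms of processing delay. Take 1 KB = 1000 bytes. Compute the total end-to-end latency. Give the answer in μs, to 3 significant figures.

L = 13600 bits.
Transmission delay per hop = L/R = 13600/91100000 = 149.286 μs; 4 hops → 597.146 μs.
Propagation delays (d/s per hop): 36.6667, 103.333, 168, 83.3333 μs; sum = 391.333 μs.
Processing at 3 router(s): 3 × 0.54 ms = 1620 μs.
End-to-end = 2610 μs.

2610 μs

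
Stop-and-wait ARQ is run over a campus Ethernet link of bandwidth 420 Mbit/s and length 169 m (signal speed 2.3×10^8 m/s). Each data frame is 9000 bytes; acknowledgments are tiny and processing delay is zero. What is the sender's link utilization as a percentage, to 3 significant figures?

99.2 %

t_tx = L/R = 72000/420000000 = 0.000171429 s.
t_prop = 169/2.3e+08 = 7.34783e-07 s; RTT = 1.46957e-06 s.
Cycle = t_tx + RTT = 0.000172898 s.
Utilization = t_tx / cycle = 0.000171429/0.000172898 = 99.2 %.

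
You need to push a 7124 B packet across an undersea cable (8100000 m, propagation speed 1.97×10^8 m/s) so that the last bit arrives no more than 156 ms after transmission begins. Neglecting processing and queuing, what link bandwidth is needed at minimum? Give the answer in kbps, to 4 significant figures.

496.1 kbps

L = 56992 bits.
Propagation delay = 8100000 / 197000000 = 41.1168 ms.
Transmission budget = 156 − 41.1168 = 114.883 ms.
R ≥ L / t_tx = 56992 bits / 0.114883 s = 496.1 kbps.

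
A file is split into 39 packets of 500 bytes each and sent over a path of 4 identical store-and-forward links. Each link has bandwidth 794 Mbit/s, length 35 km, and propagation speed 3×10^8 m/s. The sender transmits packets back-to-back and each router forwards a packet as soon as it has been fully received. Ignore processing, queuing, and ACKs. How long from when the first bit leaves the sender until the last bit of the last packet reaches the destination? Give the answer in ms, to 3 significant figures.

Per-hop transmission t_tx = L/R = 4000/794000000 = 0.00503778 ms.
Per-hop propagation t_prop = 35000/300000000 = 0.116667 ms.
Pipeline fill: first packet needs 4·t_tx to clear all hops; remaining 38 packets each add one t_tx.
Total = (4+39-1)·t_tx + 4·t_prop = 42·0.00503778 + 4·0.116667 = 0.678 ms.

0.678 ms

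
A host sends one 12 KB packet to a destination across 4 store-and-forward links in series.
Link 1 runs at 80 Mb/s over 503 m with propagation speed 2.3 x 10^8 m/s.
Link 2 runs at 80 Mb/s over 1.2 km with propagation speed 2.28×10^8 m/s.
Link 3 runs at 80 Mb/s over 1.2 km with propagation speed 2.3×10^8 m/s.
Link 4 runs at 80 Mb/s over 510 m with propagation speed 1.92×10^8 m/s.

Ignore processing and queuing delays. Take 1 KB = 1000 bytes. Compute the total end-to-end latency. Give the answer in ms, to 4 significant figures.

L = 96000 bits.
Transmission delay per hop = L/R = 96000/80000000 = 1.2 ms; 4 hops → 4.8 ms.
Propagation delays (d/s per hop): 0.00218696, 0.00526316, 0.00521739, 0.00265625 ms; sum = 0.0153238 ms.
End-to-end = 4.815 ms.

4.815 ms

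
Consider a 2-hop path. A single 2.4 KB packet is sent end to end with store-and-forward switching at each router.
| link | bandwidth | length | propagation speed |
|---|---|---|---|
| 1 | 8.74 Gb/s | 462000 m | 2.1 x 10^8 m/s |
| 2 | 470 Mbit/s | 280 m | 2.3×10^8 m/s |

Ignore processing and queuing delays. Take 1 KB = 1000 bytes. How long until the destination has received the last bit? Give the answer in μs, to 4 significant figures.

L = 19200 bits.
Transmission delays (L/R per hop): 2.1968, 40.8511 μs; sum = 43.0479 μs.
Propagation delays (d/s per hop): 2200, 1.21739 μs; sum = 2201.22 μs.
End-to-end = 2244 μs.

2244 μs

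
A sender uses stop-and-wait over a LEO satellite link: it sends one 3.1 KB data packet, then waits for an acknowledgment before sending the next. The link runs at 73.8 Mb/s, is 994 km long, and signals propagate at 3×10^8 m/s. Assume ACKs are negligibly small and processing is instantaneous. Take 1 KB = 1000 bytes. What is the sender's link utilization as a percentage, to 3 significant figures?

t_tx = L/R = 24800/73800000 = 0.000336043 s.
t_prop = 994000/300000000 = 0.00331333 s; RTT = 0.00662667 s.
Cycle = t_tx + RTT = 0.00696271 s.
Utilization = t_tx / cycle = 0.000336043/0.00696271 = 4.83 %.

4.83 %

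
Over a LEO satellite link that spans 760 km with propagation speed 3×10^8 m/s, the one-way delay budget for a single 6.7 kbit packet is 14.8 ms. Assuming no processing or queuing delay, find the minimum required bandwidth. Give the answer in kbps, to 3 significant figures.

546 kbps

Propagation delay = 760000 / 300000000 = 2.53333 ms.
Transmission budget = 14.8 − 2.53333 = 12.2667 ms.
R ≥ L / t_tx = 6700 bits / 0.0122667 s = 546 kbps.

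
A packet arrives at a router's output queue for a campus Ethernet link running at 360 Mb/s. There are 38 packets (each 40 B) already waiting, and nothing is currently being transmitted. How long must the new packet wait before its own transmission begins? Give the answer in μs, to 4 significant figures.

33.78 μs

Each queued packet: L/R = 320/360000000 = 0.888889 μs.
38 queued → 33.7778 μs.
Queuing delay = 33.78 μs.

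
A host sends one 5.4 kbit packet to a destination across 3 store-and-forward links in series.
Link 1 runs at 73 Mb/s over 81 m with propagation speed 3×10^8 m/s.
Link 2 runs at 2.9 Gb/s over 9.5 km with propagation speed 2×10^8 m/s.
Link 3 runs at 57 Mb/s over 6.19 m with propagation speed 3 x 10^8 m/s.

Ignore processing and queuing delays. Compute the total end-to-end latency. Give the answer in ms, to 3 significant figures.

0.218 ms

L = 5400 bits.
Transmission delays (L/R per hop): 0.0739726, 0.00186207, 0.0947368 ms; sum = 0.170572 ms.
Propagation delays (d/s per hop): 0.00027, 0.0475, 2.06333e-05 ms; sum = 0.0477906 ms.
End-to-end = 0.218 ms.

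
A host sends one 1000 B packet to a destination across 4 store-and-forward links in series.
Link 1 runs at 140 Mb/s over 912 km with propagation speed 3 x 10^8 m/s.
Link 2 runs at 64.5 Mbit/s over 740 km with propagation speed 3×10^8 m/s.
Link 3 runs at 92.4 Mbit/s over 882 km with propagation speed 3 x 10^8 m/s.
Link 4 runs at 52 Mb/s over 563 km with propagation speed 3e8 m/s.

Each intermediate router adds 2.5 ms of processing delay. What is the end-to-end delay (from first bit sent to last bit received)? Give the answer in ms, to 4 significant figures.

L = 1000 × 8 = 8000 bits.
Transmission delays (L/R per hop): 0.0571429, 0.124031, 0.0865801, 0.153846 ms; sum = 0.4216 ms.
Propagation delays (d/s per hop): 3.04, 2.46667, 2.94, 1.87667 ms; sum = 10.3233 ms.
Processing at 3 router(s): 3 × 2.5 ms = 7.5 ms.
End-to-end = 18.24 ms.

18.24 ms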